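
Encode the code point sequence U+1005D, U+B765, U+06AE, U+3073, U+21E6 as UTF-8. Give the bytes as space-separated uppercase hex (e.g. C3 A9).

F0 90 81 9D EB 9D A5 DA AE E3 81 B3 E2 87 A6

U+1005D: 4-byte form → F0 90 81 9D.
U+B765: 3-byte form → EB 9D A5.
U+06AE: 2-byte form → DA AE.
U+3073: 3-byte form → E3 81 B3.
U+21E6: 3-byte form → E2 87 A6.
Concatenated (15 bytes): F0 90 81 9D EB 9D A5 DA AE E3 81 B3 E2 87 A6.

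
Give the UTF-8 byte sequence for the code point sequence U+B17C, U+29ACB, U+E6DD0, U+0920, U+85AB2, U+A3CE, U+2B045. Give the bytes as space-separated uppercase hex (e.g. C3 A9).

EB 85 BC F0 A9 AB 8B F3 A6 B7 90 E0 A4 A0 F2 85 AA B2 EA 8F 8E F0 AB 81 85

U+B17C: 3-byte form → EB 85 BC.
U+29ACB: 4-byte form → F0 A9 AB 8B.
U+E6DD0: 4-byte form → F3 A6 B7 90.
U+0920: 3-byte form → E0 A4 A0.
U+85AB2: 4-byte form → F2 85 AA B2.
U+A3CE: 3-byte form → EA 8F 8E.
U+2B045: 4-byte form → F0 AB 81 85.
Concatenated (25 bytes): EB 85 BC F0 A9 AB 8B F3 A6 B7 90 E0 A4 A0 F2 85 AA B2 EA 8F 8E F0 AB 81 85.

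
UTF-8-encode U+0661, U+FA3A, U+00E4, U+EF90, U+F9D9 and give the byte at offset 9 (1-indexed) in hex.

0xBE

1-indexed offset 9 is 0-indexed offset 8.
U+0661 → 2-byte form D9 A1 at offsets 0–1.
U+FA3A → 3-byte form EF A8 BA at offsets 2–4.
U+00E4 → 2-byte form C3 A4 at offsets 5–6.
U+EF90 → 3-byte form EE BE 90 at offsets 7–9.
Offset 8 falls in char 4's range; it's byte 2 of EE BE 90 = 0xBE.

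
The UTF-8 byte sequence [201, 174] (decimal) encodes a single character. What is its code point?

Leading byte 0xC9 = 11001001 matches 110xxxxx → 2-byte sequence.
Byte 1: 0xC9 = 11001001, payload 01001 (5 bits).
Byte 2: 0xAE = 10101110 (10xxxxxx ✓), payload 101110.
Concatenate: 01001101110 = 0x26E (11 bits → U+026E).

U+026E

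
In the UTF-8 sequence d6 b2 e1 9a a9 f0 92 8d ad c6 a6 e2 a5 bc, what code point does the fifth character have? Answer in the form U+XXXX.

Offset 0: leading byte 0xD6 = 11010110 → 2-byte char #1 = D6 B2.
Offset 2: leading byte 0xE1 = 11100001 → 3-byte char #2 = E1 9A A9.
Offset 5: leading byte 0xF0 = 11110000 → 4-byte char #3 = F0 92 8D AD.
Offset 9: leading byte 0xC6 = 11000110 → 2-byte char #4 = C6 A6.
Offset 11: leading byte 0xE2 = 11100010 → 3-byte char #5 = E2 A5 BC.
Leading byte 0xE2 = 11100010 matches 1110xxxx → 3-byte sequence.
Byte 1: 0xE2 = 11100010, payload 0010 (4 bits).
Byte 2: 0xA5 = 10100101 (10xxxxxx ✓), payload 100101.
Byte 3: 0xBC = 10111100 (10xxxxxx ✓), payload 111100.
Concatenate: 0010100101111100 = 0x297C (16 bits → U+297C).

U+297C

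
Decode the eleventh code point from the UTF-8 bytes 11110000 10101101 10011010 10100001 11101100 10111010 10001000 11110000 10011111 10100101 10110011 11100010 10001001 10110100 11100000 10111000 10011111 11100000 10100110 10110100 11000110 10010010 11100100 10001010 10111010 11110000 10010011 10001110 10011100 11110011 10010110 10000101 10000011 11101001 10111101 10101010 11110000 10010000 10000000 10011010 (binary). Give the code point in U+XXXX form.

U+9F6A

Offset 0: leading byte 0xF0 = 11110000 → 4-byte char #1 = F0 AD 9A A1.
Offset 4: leading byte 0xEC = 11101100 → 3-byte char #2 = EC BA 88.
Offset 7: leading byte 0xF0 = 11110000 → 4-byte char #3 = F0 9F A5 B3.
Offset 11: leading byte 0xE2 = 11100010 → 3-byte char #4 = E2 89 B4.
Offset 14: leading byte 0xE0 = 11100000 → 3-byte char #5 = E0 B8 9F.
Offset 17: leading byte 0xE0 = 11100000 → 3-byte char #6 = E0 A6 B4.
Offset 20: leading byte 0xC6 = 11000110 → 2-byte char #7 = C6 92.
Offset 22: leading byte 0xE4 = 11100100 → 3-byte char #8 = E4 8A BA.
Offset 25: leading byte 0xF0 = 11110000 → 4-byte char #9 = F0 93 8E 9C.
Offset 29: leading byte 0xF3 = 11110011 → 4-byte char #10 = F3 96 85 83.
Offset 33: leading byte 0xE9 = 11101001 → 3-byte char #11 = E9 BD AA.
Leading byte 0xE9 = 11101001 matches 1110xxxx → 3-byte sequence.
Byte 1: 0xE9 = 11101001, payload 1001 (4 bits).
Byte 2: 0xBD = 10111101 (10xxxxxx ✓), payload 111101.
Byte 3: 0xAA = 10101010 (10xxxxxx ✓), payload 101010.
Concatenate: 1001111101101010 = 0x9F6A (16 bits → U+9F6A).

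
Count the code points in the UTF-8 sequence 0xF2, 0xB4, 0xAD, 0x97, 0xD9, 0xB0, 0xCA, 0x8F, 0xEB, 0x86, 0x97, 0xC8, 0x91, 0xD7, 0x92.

6

Byte at offset 0: 0xF2 = 11110010 → 4-byte char (#1). Advance 4.
Byte at offset 4: 0xD9 = 11011001 → 2-byte char (#2). Advance 2.
Byte at offset 6: 0xCA = 11001010 → 2-byte char (#3). Advance 2.
Byte at offset 8: 0xEB = 11101011 → 3-byte char (#4). Advance 3.
Byte at offset 11: 0xC8 = 11001000 → 2-byte char (#5). Advance 2.
Byte at offset 13: 0xD7 = 11010111 → 2-byte char (#6). Advance 2.
Reached end at offset 15 after 6 code points.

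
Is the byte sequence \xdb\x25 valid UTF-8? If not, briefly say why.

Leading byte 0xDB = 11011011 → 2-byte form.
Byte 2 is 0x25 = 00100101, which is not 10xxxxxx — expected a continuation byte.

invalid (non-continuation byte where continuation expected)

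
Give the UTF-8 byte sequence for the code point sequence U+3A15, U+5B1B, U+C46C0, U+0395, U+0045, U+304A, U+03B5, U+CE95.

E3 A8 95 E5 AC 9B F3 84 9B 80 CE 95 45 E3 81 8A CE B5 EC BA 95

U+3A15: 3-byte form → E3 A8 95.
U+5B1B: 3-byte form → E5 AC 9B.
U+C46C0: 4-byte form → F3 84 9B 80.
U+0395: 2-byte form → CE 95.
U+0045: 1-byte form → 45.
U+304A: 3-byte form → E3 81 8A.
U+03B5: 2-byte form → CE B5.
U+CE95: 3-byte form → EC BA 95.
Concatenated (21 bytes): E3 A8 95 E5 AC 9B F3 84 9B 80 CE 95 45 E3 81 8A CE B5 EC BA 95.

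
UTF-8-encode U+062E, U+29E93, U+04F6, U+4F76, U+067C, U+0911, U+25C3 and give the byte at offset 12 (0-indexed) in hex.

U+062E → 2-byte form D8 AE at offsets 0–1.
U+29E93 → 4-byte form F0 A9 BA 93 at offsets 2–5.
U+04F6 → 2-byte form D3 B6 at offsets 6–7.
U+4F76 → 3-byte form E4 BD B6 at offsets 8–10.
U+067C → 2-byte form D9 BC at offsets 11–12.
Offset 12 falls in char 5's range; it's byte 2 of D9 BC = 0xBC.

0xBC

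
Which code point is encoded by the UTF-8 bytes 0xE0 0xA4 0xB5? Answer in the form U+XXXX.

U+0935

Leading byte 0xE0 = 11100000 matches 1110xxxx → 3-byte sequence.
Byte 1: 0xE0 = 11100000, payload 0000 (4 bits).
Byte 2: 0xA4 = 10100100 (10xxxxxx ✓), payload 100100.
Byte 3: 0xB5 = 10110101 (10xxxxxx ✓), payload 110101.
Concatenate: 0000100100110101 = 0x935 (16 bits → U+0935).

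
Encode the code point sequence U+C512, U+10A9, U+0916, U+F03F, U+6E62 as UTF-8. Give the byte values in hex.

U+C512: 3-byte form → EC 94 92.
U+10A9: 3-byte form → E1 82 A9.
U+0916: 3-byte form → E0 A4 96.
U+F03F: 3-byte form → EF 80 BF.
U+6E62: 3-byte form → E6 B9 A2.
Concatenated (15 bytes): EC 94 92 E1 82 A9 E0 A4 96 EF 80 BF E6 B9 A2.

EC 94 92 E1 82 A9 E0 A4 96 EF 80 BF E6 B9 A2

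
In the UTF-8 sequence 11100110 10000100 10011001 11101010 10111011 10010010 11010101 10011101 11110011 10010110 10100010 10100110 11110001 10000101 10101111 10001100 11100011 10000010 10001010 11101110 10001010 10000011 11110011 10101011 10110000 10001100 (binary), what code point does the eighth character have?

U+EBC0C

Offset 0: leading byte 0xE6 = 11100110 → 3-byte char #1 = E6 84 99.
Offset 3: leading byte 0xEA = 11101010 → 3-byte char #2 = EA BB 92.
Offset 6: leading byte 0xD5 = 11010101 → 2-byte char #3 = D5 9D.
Offset 8: leading byte 0xF3 = 11110011 → 4-byte char #4 = F3 96 A2 A6.
Offset 12: leading byte 0xF1 = 11110001 → 4-byte char #5 = F1 85 AF 8C.
Offset 16: leading byte 0xE3 = 11100011 → 3-byte char #6 = E3 82 8A.
Offset 19: leading byte 0xEE = 11101110 → 3-byte char #7 = EE 8A 83.
Offset 22: leading byte 0xF3 = 11110011 → 4-byte char #8 = F3 AB B0 8C.
Leading byte 0xF3 = 11110011 matches 11110xxx → 4-byte sequence.
Byte 1: 0xF3 = 11110011, payload 011 (3 bits).
Byte 2: 0xAB = 10101011 (10xxxxxx ✓), payload 101011.
Byte 3: 0xB0 = 10110000 (10xxxxxx ✓), payload 110000.
Byte 4: 0x8C = 10001100 (10xxxxxx ✓), payload 001100.
Concatenate: 011101011110000001100 = 0xEBC0C (21 bits → U+EBC0C).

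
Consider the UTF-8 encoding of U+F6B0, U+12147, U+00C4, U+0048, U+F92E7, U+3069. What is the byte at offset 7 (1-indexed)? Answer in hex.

1-indexed offset 7 is 0-indexed offset 6.
U+F6B0 → 3-byte form EF 9A B0 at offsets 0–2.
U+12147 → 4-byte form F0 92 85 87 at offsets 3–6.
Offset 6 falls in char 2's range; it's byte 4 of F0 92 85 87 = 0x87.

0x87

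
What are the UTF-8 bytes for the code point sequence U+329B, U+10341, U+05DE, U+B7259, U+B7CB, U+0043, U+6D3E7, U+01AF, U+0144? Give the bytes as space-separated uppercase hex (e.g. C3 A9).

U+329B: 3-byte form → E3 8A 9B.
U+10341: 4-byte form → F0 90 8D 81.
U+05DE: 2-byte form → D7 9E.
U+B7259: 4-byte form → F2 B7 89 99.
U+B7CB: 3-byte form → EB 9F 8B.
U+0043: 1-byte form → 43.
U+6D3E7: 4-byte form → F1 AD 8F A7.
U+01AF: 2-byte form → C6 AF.
U+0144: 2-byte form → C5 84.
Concatenated (25 bytes): E3 8A 9B F0 90 8D 81 D7 9E F2 B7 89 99 EB 9F 8B 43 F1 AD 8F A7 C6 AF C5 84.

E3 8A 9B F0 90 8D 81 D7 9E F2 B7 89 99 EB 9F 8B 43 F1 AD 8F A7 C6 AF C5 84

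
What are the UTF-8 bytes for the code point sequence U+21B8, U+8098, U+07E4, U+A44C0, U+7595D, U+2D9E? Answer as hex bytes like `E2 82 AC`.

E2 86 B8 E8 82 98 DF A4 F2 A4 93 80 F1 B5 A5 9D E2 B6 9E

U+21B8: 3-byte form → E2 86 B8.
U+8098: 3-byte form → E8 82 98.
U+07E4: 2-byte form → DF A4.
U+A44C0: 4-byte form → F2 A4 93 80.
U+7595D: 4-byte form → F1 B5 A5 9D.
U+2D9E: 3-byte form → E2 B6 9E.
Concatenated (19 bytes): E2 86 B8 E8 82 98 DF A4 F2 A4 93 80 F1 B5 A5 9D E2 B6 9E.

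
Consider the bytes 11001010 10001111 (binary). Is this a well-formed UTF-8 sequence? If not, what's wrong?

valid

Leading byte 0xCA = 11001010 → 2-byte form.
Continuation bytes 0x8F=10001111 all match 10xxxxxx.
Decoded value 0x28F is ≥ 0x80 (shortest form) and not a surrogate.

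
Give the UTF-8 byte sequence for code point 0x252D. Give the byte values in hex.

E2 94 AD

U+252D = 0x252D = 9517 decimal. In range U+0800–U+FFFF → 3-byte form: 1110xxxx 10xxxxxx 10xxxxxx.
Binary (16 bits): 0010010100101101.
Split 4+6+6: 0010 | 010100 | 101101.
Byte 1: 11100010 = 0xE2.
Byte 2: 10010100 = 0x94.
Byte 3: 10101101 = 0xAD.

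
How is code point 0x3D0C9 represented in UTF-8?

U+3D0C9 = 0x3D0C9 = 250057 decimal. In range U+10000–U+10FFFF → 4-byte form: 11110xxx 10xxxxxx 10xxxxxx 10xxxxxx.
Binary (21 bits): 000111101000011001001.
Split 3+6+6+6: 000 | 111101 | 000011 | 001001.
Byte 1: 11110000 = 0xF0.
Byte 2: 10111101 = 0xBD.
Byte 3: 10000011 = 0x83.
Byte 4: 10001001 = 0x89.

F0 BD 83 89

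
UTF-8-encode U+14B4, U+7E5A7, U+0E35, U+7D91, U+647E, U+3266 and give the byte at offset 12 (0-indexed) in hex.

U+14B4 → 3-byte form E1 92 B4 at offsets 0–2.
U+7E5A7 → 4-byte form F1 BE 96 A7 at offsets 3–6.
U+0E35 → 3-byte form E0 B8 B5 at offsets 7–9.
U+7D91 → 3-byte form E7 B6 91 at offsets 10–12.
Offset 12 falls in char 4's range; it's byte 3 of E7 B6 91 = 0x91.

0x91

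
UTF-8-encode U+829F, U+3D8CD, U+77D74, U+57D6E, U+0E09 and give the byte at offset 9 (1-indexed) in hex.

0xB7

1-indexed offset 9 is 0-indexed offset 8.
U+829F → 3-byte form E8 8A 9F at offsets 0–2.
U+3D8CD → 4-byte form F0 BD A3 8D at offsets 3–6.
U+77D74 → 4-byte form F1 B7 B5 B4 at offsets 7–10.
Offset 8 falls in char 3's range; it's byte 2 of F1 B7 B5 B4 = 0xB7.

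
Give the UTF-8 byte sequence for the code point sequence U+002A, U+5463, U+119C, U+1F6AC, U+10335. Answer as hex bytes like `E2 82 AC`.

2A E5 91 A3 E1 86 9C F0 9F 9A AC F0 90 8C B5

U+002A: 1-byte form → 2A.
U+5463: 3-byte form → E5 91 A3.
U+119C: 3-byte form → E1 86 9C.
U+1F6AC: 4-byte form → F0 9F 9A AC.
U+10335: 4-byte form → F0 90 8C B5.
Concatenated (15 bytes): 2A E5 91 A3 E1 86 9C F0 9F 9A AC F0 90 8C B5.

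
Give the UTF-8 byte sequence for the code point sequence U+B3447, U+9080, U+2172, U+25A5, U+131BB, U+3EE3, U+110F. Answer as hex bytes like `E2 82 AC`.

F2 B3 91 87 E9 82 80 E2 85 B2 E2 96 A5 F0 93 86 BB E3 BB A3 E1 84 8F

U+B3447: 4-byte form → F2 B3 91 87.
U+9080: 3-byte form → E9 82 80.
U+2172: 3-byte form → E2 85 B2.
U+25A5: 3-byte form → E2 96 A5.
U+131BB: 4-byte form → F0 93 86 BB.
U+3EE3: 3-byte form → E3 BB A3.
U+110F: 3-byte form → E1 84 8F.
Concatenated (23 bytes): F2 B3 91 87 E9 82 80 E2 85 B2 E2 96 A5 F0 93 86 BB E3 BB A3 E1 84 8F.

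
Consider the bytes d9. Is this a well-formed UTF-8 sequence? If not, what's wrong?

invalid (sequence truncated)

Leading byte 0xD9 = 11011001 → 2-byte form, but only 1 byte is present.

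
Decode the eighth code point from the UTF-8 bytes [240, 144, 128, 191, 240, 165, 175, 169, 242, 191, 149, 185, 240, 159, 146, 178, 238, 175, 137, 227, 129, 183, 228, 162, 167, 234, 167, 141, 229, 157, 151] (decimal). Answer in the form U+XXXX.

U+A9CD

Offset 0: leading byte 0xF0 = 11110000 → 4-byte char #1 = F0 90 80 BF.
Offset 4: leading byte 0xF0 = 11110000 → 4-byte char #2 = F0 A5 AF A9.
Offset 8: leading byte 0xF2 = 11110010 → 4-byte char #3 = F2 BF 95 B9.
Offset 12: leading byte 0xF0 = 11110000 → 4-byte char #4 = F0 9F 92 B2.
Offset 16: leading byte 0xEE = 11101110 → 3-byte char #5 = EE AF 89.
Offset 19: leading byte 0xE3 = 11100011 → 3-byte char #6 = E3 81 B7.
Offset 22: leading byte 0xE4 = 11100100 → 3-byte char #7 = E4 A2 A7.
Offset 25: leading byte 0xEA = 11101010 → 3-byte char #8 = EA A7 8D.
Leading byte 0xEA = 11101010 matches 1110xxxx → 3-byte sequence.
Byte 1: 0xEA = 11101010, payload 1010 (4 bits).
Byte 2: 0xA7 = 10100111 (10xxxxxx ✓), payload 100111.
Byte 3: 0x8D = 10001101 (10xxxxxx ✓), payload 001101.
Concatenate: 1010100111001101 = 0xA9CD (16 bits → U+A9CD).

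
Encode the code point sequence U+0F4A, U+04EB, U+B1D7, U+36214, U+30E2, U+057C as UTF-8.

E0 BD 8A D3 AB EB 87 97 F0 B6 88 94 E3 83 A2 D5 BC

U+0F4A: 3-byte form → E0 BD 8A.
U+04EB: 2-byte form → D3 AB.
U+B1D7: 3-byte form → EB 87 97.
U+36214: 4-byte form → F0 B6 88 94.
U+30E2: 3-byte form → E3 83 A2.
U+057C: 2-byte form → D5 BC.
Concatenated (17 bytes): E0 BD 8A D3 AB EB 87 97 F0 B6 88 94 E3 83 A2 D5 BC.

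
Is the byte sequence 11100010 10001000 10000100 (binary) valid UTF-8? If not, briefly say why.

Leading byte 0xE2 = 11100010 → 3-byte form.
Continuation bytes 0x88=10001000, 0x84=10000100 all match 10xxxxxx.
Decoded value 0x2204 is ≥ 0x800 (shortest form) and not a surrogate.

valid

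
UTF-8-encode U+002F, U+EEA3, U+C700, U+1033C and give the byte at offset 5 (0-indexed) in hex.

0x9C

U+002F → 1-byte form 2F at offsets 0–0.
U+EEA3 → 3-byte form EE BA A3 at offsets 1–3.
U+C700 → 3-byte form EC 9C 80 at offsets 4–6.
Offset 5 falls in char 3's range; it's byte 2 of EC 9C 80 = 0x9C.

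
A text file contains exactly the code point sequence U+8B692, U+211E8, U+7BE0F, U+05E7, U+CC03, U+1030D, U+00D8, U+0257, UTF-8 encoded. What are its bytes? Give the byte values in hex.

U+8B692: 4-byte form → F2 8B 9A 92.
U+211E8: 4-byte form → F0 A1 87 A8.
U+7BE0F: 4-byte form → F1 BB B8 8F.
U+05E7: 2-byte form → D7 A7.
U+CC03: 3-byte form → EC B0 83.
U+1030D: 4-byte form → F0 90 8C 8D.
U+00D8: 2-byte form → C3 98.
U+0257: 2-byte form → C9 97.
Concatenated (25 bytes): F2 8B 9A 92 F0 A1 87 A8 F1 BB B8 8F D7 A7 EC B0 83 F0 90 8C 8D C3 98 C9 97.

F2 8B 9A 92 F0 A1 87 A8 F1 BB B8 8F D7 A7 EC B0 83 F0 90 8C 8D C3 98 C9 97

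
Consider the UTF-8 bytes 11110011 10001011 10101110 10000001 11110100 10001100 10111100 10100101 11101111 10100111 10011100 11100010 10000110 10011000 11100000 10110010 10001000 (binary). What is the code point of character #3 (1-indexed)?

Offset 0: leading byte 0xF3 = 11110011 → 4-byte char #1 = F3 8B AE 81.
Offset 4: leading byte 0xF4 = 11110100 → 4-byte char #2 = F4 8C BC A5.
Offset 8: leading byte 0xEF = 11101111 → 3-byte char #3 = EF A7 9C.
Leading byte 0xEF = 11101111 matches 1110xxxx → 3-byte sequence.
Byte 1: 0xEF = 11101111, payload 1111 (4 bits).
Byte 2: 0xA7 = 10100111 (10xxxxxx ✓), payload 100111.
Byte 3: 0x9C = 10011100 (10xxxxxx ✓), payload 011100.
Concatenate: 1111100111011100 = 0xF9DC (16 bits → U+F9DC).

U+F9DC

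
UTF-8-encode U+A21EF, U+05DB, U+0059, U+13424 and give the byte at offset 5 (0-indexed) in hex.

0x9B

U+A21EF → 4-byte form F2 A2 87 AF at offsets 0–3.
U+05DB → 2-byte form D7 9B at offsets 4–5.
Offset 5 falls in char 2's range; it's byte 2 of D7 9B = 0x9B.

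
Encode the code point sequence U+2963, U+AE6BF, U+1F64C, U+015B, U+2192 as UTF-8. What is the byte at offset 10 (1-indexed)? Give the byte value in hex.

0x99

1-indexed offset 10 is 0-indexed offset 9.
U+2963 → 3-byte form E2 A5 A3 at offsets 0–2.
U+AE6BF → 4-byte form F2 AE 9A BF at offsets 3–6.
U+1F64C → 4-byte form F0 9F 99 8C at offsets 7–10.
Offset 9 falls in char 3's range; it's byte 3 of F0 9F 99 8C = 0x99.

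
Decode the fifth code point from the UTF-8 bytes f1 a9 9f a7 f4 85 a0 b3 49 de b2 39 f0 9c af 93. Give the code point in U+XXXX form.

U+0039

Offset 0: leading byte 0xF1 = 11110001 → 4-byte char #1 = F1 A9 9F A7.
Offset 4: leading byte 0xF4 = 11110100 → 4-byte char #2 = F4 85 A0 B3.
Offset 8: leading byte 0x49 = 01001001 → 1-byte char #3 = 49.
Offset 9: leading byte 0xDE = 11011110 → 2-byte char #4 = DE B2.
Offset 11: leading byte 0x39 = 00111001 → 1-byte char #5 = 39.
Leading byte 0x39 = 00111001 matches 0xxxxxxx → 1-byte sequence.
Byte 1: 0x39 = 00111001, payload 0111001 (7 bits).
Concatenate: 0111001 = 0x39 (7 bits → U+0039).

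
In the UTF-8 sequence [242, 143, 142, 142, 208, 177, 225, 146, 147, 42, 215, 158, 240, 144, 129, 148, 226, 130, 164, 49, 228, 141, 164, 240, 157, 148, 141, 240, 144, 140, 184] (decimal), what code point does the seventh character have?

Offset 0: leading byte 0xF2 = 11110010 → 4-byte char #1 = F2 8F 8E 8E.
Offset 4: leading byte 0xD0 = 11010000 → 2-byte char #2 = D0 B1.
Offset 6: leading byte 0xE1 = 11100001 → 3-byte char #3 = E1 92 93.
Offset 9: leading byte 0x2A = 00101010 → 1-byte char #4 = 2A.
Offset 10: leading byte 0xD7 = 11010111 → 2-byte char #5 = D7 9E.
Offset 12: leading byte 0xF0 = 11110000 → 4-byte char #6 = F0 90 81 94.
Offset 16: leading byte 0xE2 = 11100010 → 3-byte char #7 = E2 82 A4.
Leading byte 0xE2 = 11100010 matches 1110xxxx → 3-byte sequence.
Byte 1: 0xE2 = 11100010, payload 0010 (4 bits).
Byte 2: 0x82 = 10000010 (10xxxxxx ✓), payload 000010.
Byte 3: 0xA4 = 10100100 (10xxxxxx ✓), payload 100100.
Concatenate: 0010000010100100 = 0x20A4 (16 bits → U+20A4).

U+20A4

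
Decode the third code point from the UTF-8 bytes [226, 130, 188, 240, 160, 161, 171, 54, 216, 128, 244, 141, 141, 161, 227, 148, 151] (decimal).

Offset 0: leading byte 0xE2 = 11100010 → 3-byte char #1 = E2 82 BC.
Offset 3: leading byte 0xF0 = 11110000 → 4-byte char #2 = F0 A0 A1 AB.
Offset 7: leading byte 0x36 = 00110110 → 1-byte char #3 = 36.
Leading byte 0x36 = 00110110 matches 0xxxxxxx → 1-byte sequence.
Byte 1: 0x36 = 00110110, payload 0110110 (7 bits).
Concatenate: 0110110 = 0x36 (7 bits → U+0036).

U+0036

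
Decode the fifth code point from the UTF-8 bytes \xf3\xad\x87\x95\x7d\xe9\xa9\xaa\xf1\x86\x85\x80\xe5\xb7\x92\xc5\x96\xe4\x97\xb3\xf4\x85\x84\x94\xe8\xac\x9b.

Offset 0: leading byte 0xF3 = 11110011 → 4-byte char #1 = F3 AD 87 95.
Offset 4: leading byte 0x7D = 01111101 → 1-byte char #2 = 7D.
Offset 5: leading byte 0xE9 = 11101001 → 3-byte char #3 = E9 A9 AA.
Offset 8: leading byte 0xF1 = 11110001 → 4-byte char #4 = F1 86 85 80.
Offset 12: leading byte 0xE5 = 11100101 → 3-byte char #5 = E5 B7 92.
Leading byte 0xE5 = 11100101 matches 1110xxxx → 3-byte sequence.
Byte 1: 0xE5 = 11100101, payload 0101 (4 bits).
Byte 2: 0xB7 = 10110111 (10xxxxxx ✓), payload 110111.
Byte 3: 0x92 = 10010010 (10xxxxxx ✓), payload 010010.
Concatenate: 0101110111010010 = 0x5DD2 (16 bits → U+5DD2).

U+5DD2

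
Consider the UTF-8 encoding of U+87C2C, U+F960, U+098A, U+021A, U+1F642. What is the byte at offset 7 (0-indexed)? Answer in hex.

0xE0

U+87C2C → 4-byte form F2 87 B0 AC at offsets 0–3.
U+F960 → 3-byte form EF A5 A0 at offsets 4–6.
U+098A → 3-byte form E0 A6 8A at offsets 7–9.
Offset 7 falls in char 3's range; it's byte 1 of E0 A6 8A = 0xE0.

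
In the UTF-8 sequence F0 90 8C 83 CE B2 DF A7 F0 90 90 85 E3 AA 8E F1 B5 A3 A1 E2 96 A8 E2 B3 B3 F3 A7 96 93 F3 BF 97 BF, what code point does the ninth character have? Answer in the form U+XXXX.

U+E7593

Offset 0: leading byte 0xF0 = 11110000 → 4-byte char #1 = F0 90 8C 83.
Offset 4: leading byte 0xCE = 11001110 → 2-byte char #2 = CE B2.
Offset 6: leading byte 0xDF = 11011111 → 2-byte char #3 = DF A7.
Offset 8: leading byte 0xF0 = 11110000 → 4-byte char #4 = F0 90 90 85.
Offset 12: leading byte 0xE3 = 11100011 → 3-byte char #5 = E3 AA 8E.
Offset 15: leading byte 0xF1 = 11110001 → 4-byte char #6 = F1 B5 A3 A1.
Offset 19: leading byte 0xE2 = 11100010 → 3-byte char #7 = E2 96 A8.
Offset 22: leading byte 0xE2 = 11100010 → 3-byte char #8 = E2 B3 B3.
Offset 25: leading byte 0xF3 = 11110011 → 4-byte char #9 = F3 A7 96 93.
Leading byte 0xF3 = 11110011 matches 11110xxx → 4-byte sequence.
Byte 1: 0xF3 = 11110011, payload 011 (3 bits).
Byte 2: 0xA7 = 10100111 (10xxxxxx ✓), payload 100111.
Byte 3: 0x96 = 10010110 (10xxxxxx ✓), payload 010110.
Byte 4: 0x93 = 10010011 (10xxxxxx ✓), payload 010011.
Concatenate: 011100111010110010011 = 0xE7593 (21 bits → U+E7593).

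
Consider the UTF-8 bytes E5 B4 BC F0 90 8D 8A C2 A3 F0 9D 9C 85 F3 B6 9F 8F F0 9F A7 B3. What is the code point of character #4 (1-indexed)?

U+1D705

Offset 0: leading byte 0xE5 = 11100101 → 3-byte char #1 = E5 B4 BC.
Offset 3: leading byte 0xF0 = 11110000 → 4-byte char #2 = F0 90 8D 8A.
Offset 7: leading byte 0xC2 = 11000010 → 2-byte char #3 = C2 A3.
Offset 9: leading byte 0xF0 = 11110000 → 4-byte char #4 = F0 9D 9C 85.
Leading byte 0xF0 = 11110000 matches 11110xxx → 4-byte sequence.
Byte 1: 0xF0 = 11110000, payload 000 (3 bits).
Byte 2: 0x9D = 10011101 (10xxxxxx ✓), payload 011101.
Byte 3: 0x9C = 10011100 (10xxxxxx ✓), payload 011100.
Byte 4: 0x85 = 10000101 (10xxxxxx ✓), payload 000101.
Concatenate: 000011101011100000101 = 0x1D705 (21 bits → U+1D705).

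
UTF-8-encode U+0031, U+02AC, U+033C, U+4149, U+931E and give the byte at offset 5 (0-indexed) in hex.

U+0031 → 1-byte form 31 at offsets 0–0.
U+02AC → 2-byte form CA AC at offsets 1–2.
U+033C → 2-byte form CC BC at offsets 3–4.
U+4149 → 3-byte form E4 85 89 at offsets 5–7.
Offset 5 falls in char 4's range; it's byte 1 of E4 85 89 = 0xE4.

0xE4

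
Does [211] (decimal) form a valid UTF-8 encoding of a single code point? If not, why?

invalid (sequence truncated)

Leading byte 0xD3 = 11010011 → 2-byte form, but only 1 byte is present.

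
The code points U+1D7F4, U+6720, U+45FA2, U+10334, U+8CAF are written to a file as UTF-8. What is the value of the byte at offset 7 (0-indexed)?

U+1D7F4 → 4-byte form F0 9D 9F B4 at offsets 0–3.
U+6720 → 3-byte form E6 9C A0 at offsets 4–6.
U+45FA2 → 4-byte form F1 85 BE A2 at offsets 7–10.
Offset 7 falls in char 3's range; it's byte 1 of F1 85 BE A2 = 0xF1.

0xF1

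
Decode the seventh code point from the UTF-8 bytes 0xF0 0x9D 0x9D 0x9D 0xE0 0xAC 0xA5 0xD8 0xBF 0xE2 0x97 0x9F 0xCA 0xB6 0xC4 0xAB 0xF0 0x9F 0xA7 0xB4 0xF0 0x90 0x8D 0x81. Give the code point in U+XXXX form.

Offset 0: leading byte 0xF0 = 11110000 → 4-byte char #1 = F0 9D 9D 9D.
Offset 4: leading byte 0xE0 = 11100000 → 3-byte char #2 = E0 AC A5.
Offset 7: leading byte 0xD8 = 11011000 → 2-byte char #3 = D8 BF.
Offset 9: leading byte 0xE2 = 11100010 → 3-byte char #4 = E2 97 9F.
Offset 12: leading byte 0xCA = 11001010 → 2-byte char #5 = CA B6.
Offset 14: leading byte 0xC4 = 11000100 → 2-byte char #6 = C4 AB.
Offset 16: leading byte 0xF0 = 11110000 → 4-byte char #7 = F0 9F A7 B4.
Leading byte 0xF0 = 11110000 matches 11110xxx → 4-byte sequence.
Byte 1: 0xF0 = 11110000, payload 000 (3 bits).
Byte 2: 0x9F = 10011111 (10xxxxxx ✓), payload 011111.
Byte 3: 0xA7 = 10100111 (10xxxxxx ✓), payload 100111.
Byte 4: 0xB4 = 10110100 (10xxxxxx ✓), payload 110100.
Concatenate: 000011111100111110100 = 0x1F9F4 (21 bits → U+1F9F4).

U+1F9F4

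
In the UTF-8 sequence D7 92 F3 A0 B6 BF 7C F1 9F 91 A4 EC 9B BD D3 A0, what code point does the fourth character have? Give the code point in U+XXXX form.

Offset 0: leading byte 0xD7 = 11010111 → 2-byte char #1 = D7 92.
Offset 2: leading byte 0xF3 = 11110011 → 4-byte char #2 = F3 A0 B6 BF.
Offset 6: leading byte 0x7C = 01111100 → 1-byte char #3 = 7C.
Offset 7: leading byte 0xF1 = 11110001 → 4-byte char #4 = F1 9F 91 A4.
Leading byte 0xF1 = 11110001 matches 11110xxx → 4-byte sequence.
Byte 1: 0xF1 = 11110001, payload 001 (3 bits).
Byte 2: 0x9F = 10011111 (10xxxxxx ✓), payload 011111.
Byte 3: 0x91 = 10010001 (10xxxxxx ✓), payload 010001.
Byte 4: 0xA4 = 10100100 (10xxxxxx ✓), payload 100100.
Concatenate: 001011111010001100100 = 0x5F464 (21 bits → U+5F464).

U+5F464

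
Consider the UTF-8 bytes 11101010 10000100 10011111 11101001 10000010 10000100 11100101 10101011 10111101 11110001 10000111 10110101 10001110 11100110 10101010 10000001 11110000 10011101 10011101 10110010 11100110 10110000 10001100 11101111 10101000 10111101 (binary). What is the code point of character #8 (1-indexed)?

Offset 0: leading byte 0xEA = 11101010 → 3-byte char #1 = EA 84 9F.
Offset 3: leading byte 0xE9 = 11101001 → 3-byte char #2 = E9 82 84.
Offset 6: leading byte 0xE5 = 11100101 → 3-byte char #3 = E5 AB BD.
Offset 9: leading byte 0xF1 = 11110001 → 4-byte char #4 = F1 87 B5 8E.
Offset 13: leading byte 0xE6 = 11100110 → 3-byte char #5 = E6 AA 81.
Offset 16: leading byte 0xF0 = 11110000 → 4-byte char #6 = F0 9D 9D B2.
Offset 20: leading byte 0xE6 = 11100110 → 3-byte char #7 = E6 B0 8C.
Offset 23: leading byte 0xEF = 11101111 → 3-byte char #8 = EF A8 BD.
Leading byte 0xEF = 11101111 matches 1110xxxx → 3-byte sequence.
Byte 1: 0xEF = 11101111, payload 1111 (4 bits).
Byte 2: 0xA8 = 10101000 (10xxxxxx ✓), payload 101000.
Byte 3: 0xBD = 10111101 (10xxxxxx ✓), payload 111101.
Concatenate: 1111101000111101 = 0xFA3D (16 bits → U+FA3D).

U+FA3D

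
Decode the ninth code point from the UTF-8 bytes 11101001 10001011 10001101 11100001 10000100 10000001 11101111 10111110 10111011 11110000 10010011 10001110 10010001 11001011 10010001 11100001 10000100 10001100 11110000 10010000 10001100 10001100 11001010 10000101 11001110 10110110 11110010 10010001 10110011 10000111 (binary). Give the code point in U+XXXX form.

Offset 0: leading byte 0xE9 = 11101001 → 3-byte char #1 = E9 8B 8D.
Offset 3: leading byte 0xE1 = 11100001 → 3-byte char #2 = E1 84 81.
Offset 6: leading byte 0xEF = 11101111 → 3-byte char #3 = EF BE BB.
Offset 9: leading byte 0xF0 = 11110000 → 4-byte char #4 = F0 93 8E 91.
Offset 13: leading byte 0xCB = 11001011 → 2-byte char #5 = CB 91.
Offset 15: leading byte 0xE1 = 11100001 → 3-byte char #6 = E1 84 8C.
Offset 18: leading byte 0xF0 = 11110000 → 4-byte char #7 = F0 90 8C 8C.
Offset 22: leading byte 0xCA = 11001010 → 2-byte char #8 = CA 85.
Offset 24: leading byte 0xCE = 11001110 → 2-byte char #9 = CE B6.
Leading byte 0xCE = 11001110 matches 110xxxxx → 2-byte sequence.
Byte 1: 0xCE = 11001110, payload 01110 (5 bits).
Byte 2: 0xB6 = 10110110 (10xxxxxx ✓), payload 110110.
Concatenate: 01110110110 = 0x3B6 (11 bits → U+03B6).

U+03B6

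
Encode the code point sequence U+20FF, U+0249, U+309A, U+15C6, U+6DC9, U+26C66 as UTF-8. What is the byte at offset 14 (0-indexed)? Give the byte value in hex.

U+20FF → 3-byte form E2 83 BF at offsets 0–2.
U+0249 → 2-byte form C9 89 at offsets 3–4.
U+309A → 3-byte form E3 82 9A at offsets 5–7.
U+15C6 → 3-byte form E1 97 86 at offsets 8–10.
U+6DC9 → 3-byte form E6 B7 89 at offsets 11–13.
U+26C66 → 4-byte form F0 A6 B1 A6 at offsets 14–17.
Offset 14 falls in char 6's range; it's byte 1 of F0 A6 B1 A6 = 0xF0.

0xF0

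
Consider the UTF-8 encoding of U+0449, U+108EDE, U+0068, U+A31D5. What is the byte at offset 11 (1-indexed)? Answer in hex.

1-indexed offset 11 is 0-indexed offset 10.
U+0449 → 2-byte form D1 89 at offsets 0–1.
U+108EDE → 4-byte form F4 88 BB 9E at offsets 2–5.
U+0068 → 1-byte form 68 at offsets 6–6.
U+A31D5 → 4-byte form F2 A3 87 95 at offsets 7–10.
Offset 10 falls in char 4's range; it's byte 4 of F2 A3 87 95 = 0x95.

0x95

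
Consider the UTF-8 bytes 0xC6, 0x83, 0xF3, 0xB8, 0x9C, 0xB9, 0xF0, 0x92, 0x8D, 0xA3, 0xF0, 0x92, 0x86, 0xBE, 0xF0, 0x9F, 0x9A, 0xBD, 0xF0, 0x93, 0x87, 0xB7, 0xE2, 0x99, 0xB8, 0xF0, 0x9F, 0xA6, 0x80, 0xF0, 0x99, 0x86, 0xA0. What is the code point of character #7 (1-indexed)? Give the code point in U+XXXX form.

Offset 0: leading byte 0xC6 = 11000110 → 2-byte char #1 = C6 83.
Offset 2: leading byte 0xF3 = 11110011 → 4-byte char #2 = F3 B8 9C B9.
Offset 6: leading byte 0xF0 = 11110000 → 4-byte char #3 = F0 92 8D A3.
Offset 10: leading byte 0xF0 = 11110000 → 4-byte char #4 = F0 92 86 BE.
Offset 14: leading byte 0xF0 = 11110000 → 4-byte char #5 = F0 9F 9A BD.
Offset 18: leading byte 0xF0 = 11110000 → 4-byte char #6 = F0 93 87 B7.
Offset 22: leading byte 0xE2 = 11100010 → 3-byte char #7 = E2 99 B8.
Leading byte 0xE2 = 11100010 matches 1110xxxx → 3-byte sequence.
Byte 1: 0xE2 = 11100010, payload 0010 (4 bits).
Byte 2: 0x99 = 10011001 (10xxxxxx ✓), payload 011001.
Byte 3: 0xB8 = 10111000 (10xxxxxx ✓), payload 111000.
Concatenate: 0010011001111000 = 0x2678 (16 bits → U+2678).

U+2678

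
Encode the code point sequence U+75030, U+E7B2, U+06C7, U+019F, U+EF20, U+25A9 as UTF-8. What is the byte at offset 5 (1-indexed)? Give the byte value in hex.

0xEE

1-indexed offset 5 is 0-indexed offset 4.
U+75030 → 4-byte form F1 B5 80 B0 at offsets 0–3.
U+E7B2 → 3-byte form EE 9E B2 at offsets 4–6.
Offset 4 falls in char 2's range; it's byte 1 of EE 9E B2 = 0xEE.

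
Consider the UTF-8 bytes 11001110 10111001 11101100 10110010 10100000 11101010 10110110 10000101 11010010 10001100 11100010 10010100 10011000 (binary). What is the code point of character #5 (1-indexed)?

Offset 0: leading byte 0xCE = 11001110 → 2-byte char #1 = CE B9.
Offset 2: leading byte 0xEC = 11101100 → 3-byte char #2 = EC B2 A0.
Offset 5: leading byte 0xEA = 11101010 → 3-byte char #3 = EA B6 85.
Offset 8: leading byte 0xD2 = 11010010 → 2-byte char #4 = D2 8C.
Offset 10: leading byte 0xE2 = 11100010 → 3-byte char #5 = E2 94 98.
Leading byte 0xE2 = 11100010 matches 1110xxxx → 3-byte sequence.
Byte 1: 0xE2 = 11100010, payload 0010 (4 bits).
Byte 2: 0x94 = 10010100 (10xxxxxx ✓), payload 010100.
Byte 3: 0x98 = 10011000 (10xxxxxx ✓), payload 011000.
Concatenate: 0010010100011000 = 0x2518 (16 bits → U+2518).

U+2518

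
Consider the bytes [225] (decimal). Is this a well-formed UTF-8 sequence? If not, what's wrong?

Leading byte 0xE1 = 11100001 → 3-byte form, but only 1 byte is present.

invalid (sequence truncated)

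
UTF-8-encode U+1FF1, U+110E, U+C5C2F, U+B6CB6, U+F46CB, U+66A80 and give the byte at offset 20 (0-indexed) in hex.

0xAA

U+1FF1 → 3-byte form E1 BF B1 at offsets 0–2.
U+110E → 3-byte form E1 84 8E at offsets 3–5.
U+C5C2F → 4-byte form F3 85 B0 AF at offsets 6–9.
U+B6CB6 → 4-byte form F2 B6 B2 B6 at offsets 10–13.
U+F46CB → 4-byte form F3 B4 9B 8B at offsets 14–17.
U+66A80 → 4-byte form F1 A6 AA 80 at offsets 18–21.
Offset 20 falls in char 6's range; it's byte 3 of F1 A6 AA 80 = 0xAA.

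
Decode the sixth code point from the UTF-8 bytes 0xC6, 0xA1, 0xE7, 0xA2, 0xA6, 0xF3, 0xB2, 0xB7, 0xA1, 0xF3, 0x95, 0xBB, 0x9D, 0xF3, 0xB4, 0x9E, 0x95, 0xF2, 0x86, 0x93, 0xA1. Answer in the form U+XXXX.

U+864E1

Offset 0: leading byte 0xC6 = 11000110 → 2-byte char #1 = C6 A1.
Offset 2: leading byte 0xE7 = 11100111 → 3-byte char #2 = E7 A2 A6.
Offset 5: leading byte 0xF3 = 11110011 → 4-byte char #3 = F3 B2 B7 A1.
Offset 9: leading byte 0xF3 = 11110011 → 4-byte char #4 = F3 95 BB 9D.
Offset 13: leading byte 0xF3 = 11110011 → 4-byte char #5 = F3 B4 9E 95.
Offset 17: leading byte 0xF2 = 11110010 → 4-byte char #6 = F2 86 93 A1.
Leading byte 0xF2 = 11110010 matches 11110xxx → 4-byte sequence.
Byte 1: 0xF2 = 11110010, payload 010 (3 bits).
Byte 2: 0x86 = 10000110 (10xxxxxx ✓), payload 000110.
Byte 3: 0x93 = 10010011 (10xxxxxx ✓), payload 010011.
Byte 4: 0xA1 = 10100001 (10xxxxxx ✓), payload 100001.
Concatenate: 010000110010011100001 = 0x864E1 (21 bits → U+864E1).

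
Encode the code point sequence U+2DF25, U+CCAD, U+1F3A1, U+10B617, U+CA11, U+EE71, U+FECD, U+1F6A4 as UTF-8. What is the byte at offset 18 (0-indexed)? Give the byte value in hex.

0xEE

U+2DF25 → 4-byte form F0 AD BC A5 at offsets 0–3.
U+CCAD → 3-byte form EC B2 AD at offsets 4–6.
U+1F3A1 → 4-byte form F0 9F 8E A1 at offsets 7–10.
U+10B617 → 4-byte form F4 8B 98 97 at offsets 11–14.
U+CA11 → 3-byte form EC A8 91 at offsets 15–17.
U+EE71 → 3-byte form EE B9 B1 at offsets 18–20.
Offset 18 falls in char 6's range; it's byte 1 of EE B9 B1 = 0xEE.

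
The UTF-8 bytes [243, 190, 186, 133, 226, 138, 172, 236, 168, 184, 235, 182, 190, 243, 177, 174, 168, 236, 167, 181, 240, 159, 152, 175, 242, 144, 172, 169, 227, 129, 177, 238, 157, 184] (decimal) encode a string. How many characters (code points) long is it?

10

Byte at offset 0: 0xF3 = 11110011 → 4-byte char (#1). Advance 4.
Byte at offset 4: 0xE2 = 11100010 → 3-byte char (#2). Advance 3.
Byte at offset 7: 0xEC = 11101100 → 3-byte char (#3). Advance 3.
Byte at offset 10: 0xEB = 11101011 → 3-byte char (#4). Advance 3.
Byte at offset 13: 0xF3 = 11110011 → 4-byte char (#5). Advance 4.
Byte at offset 17: 0xEC = 11101100 → 3-byte char (#6). Advance 3.
Byte at offset 20: 0xF0 = 11110000 → 4-byte char (#7). Advance 4.
Byte at offset 24: 0xF2 = 11110010 → 4-byte char (#8). Advance 4.
Byte at offset 28: 0xE3 = 11100011 → 3-byte char (#9). Advance 3.
Byte at offset 31: 0xEE = 11101110 → 3-byte char (#10). Advance 3.
Reached end at offset 34 after 10 code points.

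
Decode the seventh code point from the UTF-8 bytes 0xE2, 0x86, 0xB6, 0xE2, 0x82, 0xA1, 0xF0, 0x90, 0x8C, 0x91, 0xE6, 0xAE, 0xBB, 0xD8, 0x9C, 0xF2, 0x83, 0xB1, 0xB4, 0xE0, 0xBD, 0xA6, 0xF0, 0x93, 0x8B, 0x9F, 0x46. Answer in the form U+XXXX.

U+0F66

Offset 0: leading byte 0xE2 = 11100010 → 3-byte char #1 = E2 86 B6.
Offset 3: leading byte 0xE2 = 11100010 → 3-byte char #2 = E2 82 A1.
Offset 6: leading byte 0xF0 = 11110000 → 4-byte char #3 = F0 90 8C 91.
Offset 10: leading byte 0xE6 = 11100110 → 3-byte char #4 = E6 AE BB.
Offset 13: leading byte 0xD8 = 11011000 → 2-byte char #5 = D8 9C.
Offset 15: leading byte 0xF2 = 11110010 → 4-byte char #6 = F2 83 B1 B4.
Offset 19: leading byte 0xE0 = 11100000 → 3-byte char #7 = E0 BD A6.
Leading byte 0xE0 = 11100000 matches 1110xxxx → 3-byte sequence.
Byte 1: 0xE0 = 11100000, payload 0000 (4 bits).
Byte 2: 0xBD = 10111101 (10xxxxxx ✓), payload 111101.
Byte 3: 0xA6 = 10100110 (10xxxxxx ✓), payload 100110.
Concatenate: 0000111101100110 = 0xF66 (16 bits → U+0F66).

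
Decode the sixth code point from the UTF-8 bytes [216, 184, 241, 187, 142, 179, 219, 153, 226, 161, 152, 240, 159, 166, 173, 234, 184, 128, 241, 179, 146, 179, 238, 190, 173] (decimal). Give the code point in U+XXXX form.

U+AE00

Offset 0: leading byte 0xD8 = 11011000 → 2-byte char #1 = D8 B8.
Offset 2: leading byte 0xF1 = 11110001 → 4-byte char #2 = F1 BB 8E B3.
Offset 6: leading byte 0xDB = 11011011 → 2-byte char #3 = DB 99.
Offset 8: leading byte 0xE2 = 11100010 → 3-byte char #4 = E2 A1 98.
Offset 11: leading byte 0xF0 = 11110000 → 4-byte char #5 = F0 9F A6 AD.
Offset 15: leading byte 0xEA = 11101010 → 3-byte char #6 = EA B8 80.
Leading byte 0xEA = 11101010 matches 1110xxxx → 3-byte sequence.
Byte 1: 0xEA = 11101010, payload 1010 (4 bits).
Byte 2: 0xB8 = 10111000 (10xxxxxx ✓), payload 111000.
Byte 3: 0x80 = 10000000 (10xxxxxx ✓), payload 000000.
Concatenate: 1010111000000000 = 0xAE00 (16 bits → U+AE00).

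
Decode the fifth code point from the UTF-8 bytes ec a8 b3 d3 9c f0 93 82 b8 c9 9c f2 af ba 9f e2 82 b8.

U+AFE9F

Offset 0: leading byte 0xEC = 11101100 → 3-byte char #1 = EC A8 B3.
Offset 3: leading byte 0xD3 = 11010011 → 2-byte char #2 = D3 9C.
Offset 5: leading byte 0xF0 = 11110000 → 4-byte char #3 = F0 93 82 B8.
Offset 9: leading byte 0xC9 = 11001001 → 2-byte char #4 = C9 9C.
Offset 11: leading byte 0xF2 = 11110010 → 4-byte char #5 = F2 AF BA 9F.
Leading byte 0xF2 = 11110010 matches 11110xxx → 4-byte sequence.
Byte 1: 0xF2 = 11110010, payload 010 (3 bits).
Byte 2: 0xAF = 10101111 (10xxxxxx ✓), payload 101111.
Byte 3: 0xBA = 10111010 (10xxxxxx ✓), payload 111010.
Byte 4: 0x9F = 10011111 (10xxxxxx ✓), payload 011111.
Concatenate: 010101111111010011111 = 0xAFE9F (21 bits → U+AFE9F).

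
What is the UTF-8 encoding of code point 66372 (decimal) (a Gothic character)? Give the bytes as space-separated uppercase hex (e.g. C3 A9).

F0 90 8D 84

U+10344 = 0x10344 = 66372 decimal. In range U+10000–U+10FFFF → 4-byte form: 11110xxx 10xxxxxx 10xxxxxx 10xxxxxx.
Binary (21 bits): 000010000001101000100.
Split 3+6+6+6: 000 | 010000 | 001101 | 000100.
Byte 1: 11110000 = 0xF0.
Byte 2: 10010000 = 0x90.
Byte 3: 10001101 = 0x8D.
Byte 4: 10000100 = 0x84.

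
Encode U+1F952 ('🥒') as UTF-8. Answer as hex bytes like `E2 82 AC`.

U+1F952 = 0x1F952 = 129362 decimal. In range U+10000–U+10FFFF → 4-byte form: 11110xxx 10xxxxxx 10xxxxxx 10xxxxxx.
Binary (21 bits): 000011111100101010010.
Split 3+6+6+6: 000 | 011111 | 100101 | 010010.
Byte 1: 11110000 = 0xF0.
Byte 2: 10011111 = 0x9F.
Byte 3: 10100101 = 0xA5.
Byte 4: 10010010 = 0x92.

F0 9F A5 92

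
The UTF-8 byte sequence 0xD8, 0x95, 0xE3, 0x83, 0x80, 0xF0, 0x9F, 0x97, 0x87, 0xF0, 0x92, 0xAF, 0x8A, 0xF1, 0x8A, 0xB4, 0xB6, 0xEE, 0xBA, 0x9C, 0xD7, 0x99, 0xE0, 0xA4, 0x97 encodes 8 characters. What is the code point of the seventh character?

U+05D9

Offset 0: leading byte 0xD8 = 11011000 → 2-byte char #1 = D8 95.
Offset 2: leading byte 0xE3 = 11100011 → 3-byte char #2 = E3 83 80.
Offset 5: leading byte 0xF0 = 11110000 → 4-byte char #3 = F0 9F 97 87.
Offset 9: leading byte 0xF0 = 11110000 → 4-byte char #4 = F0 92 AF 8A.
Offset 13: leading byte 0xF1 = 11110001 → 4-byte char #5 = F1 8A B4 B6.
Offset 17: leading byte 0xEE = 11101110 → 3-byte char #6 = EE BA 9C.
Offset 20: leading byte 0xD7 = 11010111 → 2-byte char #7 = D7 99.
Leading byte 0xD7 = 11010111 matches 110xxxxx → 2-byte sequence.
Byte 1: 0xD7 = 11010111, payload 10111 (5 bits).
Byte 2: 0x99 = 10011001 (10xxxxxx ✓), payload 011001.
Concatenate: 10111011001 = 0x5D9 (11 bits → U+05D9).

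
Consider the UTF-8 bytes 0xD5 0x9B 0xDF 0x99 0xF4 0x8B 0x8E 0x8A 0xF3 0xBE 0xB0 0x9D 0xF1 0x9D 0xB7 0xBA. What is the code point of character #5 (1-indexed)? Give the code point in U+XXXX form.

Offset 0: leading byte 0xD5 = 11010101 → 2-byte char #1 = D5 9B.
Offset 2: leading byte 0xDF = 11011111 → 2-byte char #2 = DF 99.
Offset 4: leading byte 0xF4 = 11110100 → 4-byte char #3 = F4 8B 8E 8A.
Offset 8: leading byte 0xF3 = 11110011 → 4-byte char #4 = F3 BE B0 9D.
Offset 12: leading byte 0xF1 = 11110001 → 4-byte char #5 = F1 9D B7 BA.
Leading byte 0xF1 = 11110001 matches 11110xxx → 4-byte sequence.
Byte 1: 0xF1 = 11110001, payload 001 (3 bits).
Byte 2: 0x9D = 10011101 (10xxxxxx ✓), payload 011101.
Byte 3: 0xB7 = 10110111 (10xxxxxx ✓), payload 110111.
Byte 4: 0xBA = 10111010 (10xxxxxx ✓), payload 111010.
Concatenate: 001011101110111111010 = 0x5DDFA (21 bits → U+5DDFA).

U+5DDFA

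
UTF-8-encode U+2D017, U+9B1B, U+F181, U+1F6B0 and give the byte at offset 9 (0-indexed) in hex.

0x81

U+2D017 → 4-byte form F0 AD 80 97 at offsets 0–3.
U+9B1B → 3-byte form E9 AC 9B at offsets 4–6.
U+F181 → 3-byte form EF 86 81 at offsets 7–9.
Offset 9 falls in char 3's range; it's byte 3 of EF 86 81 = 0x81.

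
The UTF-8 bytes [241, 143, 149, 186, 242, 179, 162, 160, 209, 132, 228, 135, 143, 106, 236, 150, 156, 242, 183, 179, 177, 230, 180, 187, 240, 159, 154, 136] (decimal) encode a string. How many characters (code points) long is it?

Byte at offset 0: 0xF1 = 11110001 → 4-byte char (#1). Advance 4.
Byte at offset 4: 0xF2 = 11110010 → 4-byte char (#2). Advance 4.
Byte at offset 8: 0xD1 = 11010001 → 2-byte char (#3). Advance 2.
Byte at offset 10: 0xE4 = 11100100 → 3-byte char (#4). Advance 3.
Byte at offset 13: 0x6A = 01101010 → 1-byte char (#5). Advance 1.
Byte at offset 14: 0xEC = 11101100 → 3-byte char (#6). Advance 3.
Byte at offset 17: 0xF2 = 11110010 → 4-byte char (#7). Advance 4.
Byte at offset 21: 0xE6 = 11100110 → 3-byte char (#8). Advance 3.
Byte at offset 24: 0xF0 = 11110000 → 4-byte char (#9). Advance 4.
Reached end at offset 28 after 9 code points.

9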